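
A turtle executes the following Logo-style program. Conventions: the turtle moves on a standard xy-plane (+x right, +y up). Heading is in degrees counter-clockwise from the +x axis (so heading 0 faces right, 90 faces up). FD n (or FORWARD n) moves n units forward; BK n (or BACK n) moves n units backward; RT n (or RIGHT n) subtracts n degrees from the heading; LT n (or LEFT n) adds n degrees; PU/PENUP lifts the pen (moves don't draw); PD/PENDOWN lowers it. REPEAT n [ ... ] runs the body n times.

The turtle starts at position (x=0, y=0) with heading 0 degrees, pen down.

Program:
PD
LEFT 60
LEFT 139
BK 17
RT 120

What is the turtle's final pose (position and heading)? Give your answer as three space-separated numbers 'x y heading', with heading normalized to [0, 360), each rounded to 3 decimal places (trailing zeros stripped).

Executing turtle program step by step:
Start: pos=(0,0), heading=0, pen down
PD: pen down
LT 60: heading 0 -> 60
LT 139: heading 60 -> 199
BK 17: (0,0) -> (16.074,5.535) [heading=199, draw]
RT 120: heading 199 -> 79
Final: pos=(16.074,5.535), heading=79, 1 segment(s) drawn

Answer: 16.074 5.535 79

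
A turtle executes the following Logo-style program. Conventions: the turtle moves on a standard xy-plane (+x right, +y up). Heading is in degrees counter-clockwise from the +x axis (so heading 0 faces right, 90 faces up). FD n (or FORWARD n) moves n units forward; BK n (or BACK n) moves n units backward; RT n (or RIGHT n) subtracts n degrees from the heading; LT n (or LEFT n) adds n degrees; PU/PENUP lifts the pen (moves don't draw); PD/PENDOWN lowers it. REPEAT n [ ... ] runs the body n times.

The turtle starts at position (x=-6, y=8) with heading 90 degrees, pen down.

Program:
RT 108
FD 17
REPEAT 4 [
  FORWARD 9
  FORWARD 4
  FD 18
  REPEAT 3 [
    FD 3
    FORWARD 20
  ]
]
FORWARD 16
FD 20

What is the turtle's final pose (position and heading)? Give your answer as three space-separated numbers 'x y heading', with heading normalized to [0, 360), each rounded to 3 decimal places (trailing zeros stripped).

Answer: 424.829 -131.985 342

Derivation:
Executing turtle program step by step:
Start: pos=(-6,8), heading=90, pen down
RT 108: heading 90 -> 342
FD 17: (-6,8) -> (10.168,2.747) [heading=342, draw]
REPEAT 4 [
  -- iteration 1/4 --
  FD 9: (10.168,2.747) -> (18.727,-0.034) [heading=342, draw]
  FD 4: (18.727,-0.034) -> (22.532,-1.271) [heading=342, draw]
  FD 18: (22.532,-1.271) -> (39.651,-6.833) [heading=342, draw]
  REPEAT 3 [
    -- iteration 1/3 --
    FD 3: (39.651,-6.833) -> (42.504,-7.76) [heading=342, draw]
    FD 20: (42.504,-7.76) -> (61.525,-13.94) [heading=342, draw]
    -- iteration 2/3 --
    FD 3: (61.525,-13.94) -> (64.378,-14.867) [heading=342, draw]
    FD 20: (64.378,-14.867) -> (83.399,-21.048) [heading=342, draw]
    -- iteration 3/3 --
    FD 3: (83.399,-21.048) -> (86.252,-21.975) [heading=342, draw]
    FD 20: (86.252,-21.975) -> (105.274,-28.155) [heading=342, draw]
  ]
  -- iteration 2/4 --
  FD 9: (105.274,-28.155) -> (113.833,-30.936) [heading=342, draw]
  FD 4: (113.833,-30.936) -> (117.637,-32.172) [heading=342, draw]
  FD 18: (117.637,-32.172) -> (134.756,-37.735) [heading=342, draw]
  REPEAT 3 [
    -- iteration 1/3 --
    FD 3: (134.756,-37.735) -> (137.61,-38.662) [heading=342, draw]
    FD 20: (137.61,-38.662) -> (156.631,-44.842) [heading=342, draw]
    -- iteration 2/3 --
    FD 3: (156.631,-44.842) -> (159.484,-45.769) [heading=342, draw]
    FD 20: (159.484,-45.769) -> (178.505,-51.949) [heading=342, draw]
    -- iteration 3/3 --
    FD 3: (178.505,-51.949) -> (181.358,-52.876) [heading=342, draw]
    FD 20: (181.358,-52.876) -> (200.379,-59.057) [heading=342, draw]
  ]
  -- iteration 3/4 --
  FD 9: (200.379,-59.057) -> (208.939,-61.838) [heading=342, draw]
  FD 4: (208.939,-61.838) -> (212.743,-63.074) [heading=342, draw]
  FD 18: (212.743,-63.074) -> (229.862,-68.636) [heading=342, draw]
  REPEAT 3 [
    -- iteration 1/3 --
    FD 3: (229.862,-68.636) -> (232.715,-69.563) [heading=342, draw]
    FD 20: (232.715,-69.563) -> (251.736,-75.744) [heading=342, draw]
    -- iteration 2/3 --
    FD 3: (251.736,-75.744) -> (254.589,-76.671) [heading=342, draw]
    FD 20: (254.589,-76.671) -> (273.611,-82.851) [heading=342, draw]
    -- iteration 3/3 --
    FD 3: (273.611,-82.851) -> (276.464,-83.778) [heading=342, draw]
    FD 20: (276.464,-83.778) -> (295.485,-89.958) [heading=342, draw]
  ]
  -- iteration 4/4 --
  FD 9: (295.485,-89.958) -> (304.044,-92.74) [heading=342, draw]
  FD 4: (304.044,-92.74) -> (307.849,-93.976) [heading=342, draw]
  FD 18: (307.849,-93.976) -> (324.968,-99.538) [heading=342, draw]
  REPEAT 3 [
    -- iteration 1/3 --
    FD 3: (324.968,-99.538) -> (327.821,-100.465) [heading=342, draw]
    FD 20: (327.821,-100.465) -> (346.842,-106.645) [heading=342, draw]
    -- iteration 2/3 --
    FD 3: (346.842,-106.645) -> (349.695,-107.572) [heading=342, draw]
    FD 20: (349.695,-107.572) -> (368.716,-113.753) [heading=342, draw]
    -- iteration 3/3 --
    FD 3: (368.716,-113.753) -> (371.569,-114.68) [heading=342, draw]
    FD 20: (371.569,-114.68) -> (390.591,-120.86) [heading=342, draw]
  ]
]
FD 16: (390.591,-120.86) -> (405.807,-125.804) [heading=342, draw]
FD 20: (405.807,-125.804) -> (424.829,-131.985) [heading=342, draw]
Final: pos=(424.829,-131.985), heading=342, 39 segment(s) drawn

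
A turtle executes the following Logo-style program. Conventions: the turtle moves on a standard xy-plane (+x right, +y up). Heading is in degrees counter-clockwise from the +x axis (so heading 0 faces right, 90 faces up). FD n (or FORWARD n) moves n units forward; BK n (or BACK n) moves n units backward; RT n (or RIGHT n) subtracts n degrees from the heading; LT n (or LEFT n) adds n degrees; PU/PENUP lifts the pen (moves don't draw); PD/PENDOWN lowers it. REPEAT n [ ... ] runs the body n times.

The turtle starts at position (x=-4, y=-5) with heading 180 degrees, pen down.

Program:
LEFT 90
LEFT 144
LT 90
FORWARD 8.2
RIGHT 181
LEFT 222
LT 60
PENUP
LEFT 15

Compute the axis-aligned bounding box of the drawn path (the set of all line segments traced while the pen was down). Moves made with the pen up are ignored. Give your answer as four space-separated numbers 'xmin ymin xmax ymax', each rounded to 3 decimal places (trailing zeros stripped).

Answer: -10.634 -5 -4 -0.18

Derivation:
Executing turtle program step by step:
Start: pos=(-4,-5), heading=180, pen down
LT 90: heading 180 -> 270
LT 144: heading 270 -> 54
LT 90: heading 54 -> 144
FD 8.2: (-4,-5) -> (-10.634,-0.18) [heading=144, draw]
RT 181: heading 144 -> 323
LT 222: heading 323 -> 185
LT 60: heading 185 -> 245
PU: pen up
LT 15: heading 245 -> 260
Final: pos=(-10.634,-0.18), heading=260, 1 segment(s) drawn

Segment endpoints: x in {-10.634, -4}, y in {-5, -0.18}
xmin=-10.634, ymin=-5, xmax=-4, ymax=-0.18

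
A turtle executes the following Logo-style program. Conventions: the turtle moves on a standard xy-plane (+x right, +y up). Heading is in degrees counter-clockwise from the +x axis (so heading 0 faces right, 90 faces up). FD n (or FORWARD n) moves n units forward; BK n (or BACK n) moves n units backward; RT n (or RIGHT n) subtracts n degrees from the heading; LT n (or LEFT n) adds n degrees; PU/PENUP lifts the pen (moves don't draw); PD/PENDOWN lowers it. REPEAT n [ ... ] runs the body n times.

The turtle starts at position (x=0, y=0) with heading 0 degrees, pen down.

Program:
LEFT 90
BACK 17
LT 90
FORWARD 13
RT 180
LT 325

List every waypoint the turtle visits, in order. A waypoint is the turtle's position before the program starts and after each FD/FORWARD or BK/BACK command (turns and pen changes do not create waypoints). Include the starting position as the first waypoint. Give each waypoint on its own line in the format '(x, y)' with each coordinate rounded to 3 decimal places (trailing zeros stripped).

Answer: (0, 0)
(0, -17)
(-13, -17)

Derivation:
Executing turtle program step by step:
Start: pos=(0,0), heading=0, pen down
LT 90: heading 0 -> 90
BK 17: (0,0) -> (0,-17) [heading=90, draw]
LT 90: heading 90 -> 180
FD 13: (0,-17) -> (-13,-17) [heading=180, draw]
RT 180: heading 180 -> 0
LT 325: heading 0 -> 325
Final: pos=(-13,-17), heading=325, 2 segment(s) drawn
Waypoints (3 total):
(0, 0)
(0, -17)
(-13, -17)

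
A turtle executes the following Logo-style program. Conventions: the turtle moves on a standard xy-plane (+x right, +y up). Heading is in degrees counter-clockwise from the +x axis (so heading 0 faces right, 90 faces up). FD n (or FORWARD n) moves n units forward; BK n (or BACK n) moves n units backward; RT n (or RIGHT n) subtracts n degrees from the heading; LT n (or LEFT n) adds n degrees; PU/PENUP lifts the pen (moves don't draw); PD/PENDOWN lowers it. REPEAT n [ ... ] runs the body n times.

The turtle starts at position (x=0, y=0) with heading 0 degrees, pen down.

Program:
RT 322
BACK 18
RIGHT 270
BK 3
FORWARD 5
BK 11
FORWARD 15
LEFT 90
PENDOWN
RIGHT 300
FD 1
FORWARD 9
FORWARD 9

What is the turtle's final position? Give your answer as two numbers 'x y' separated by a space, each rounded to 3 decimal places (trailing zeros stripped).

Answer: -15.234 -25.169

Derivation:
Executing turtle program step by step:
Start: pos=(0,0), heading=0, pen down
RT 322: heading 0 -> 38
BK 18: (0,0) -> (-14.184,-11.082) [heading=38, draw]
RT 270: heading 38 -> 128
BK 3: (-14.184,-11.082) -> (-12.337,-13.446) [heading=128, draw]
FD 5: (-12.337,-13.446) -> (-15.416,-9.506) [heading=128, draw]
BK 11: (-15.416,-9.506) -> (-8.643,-18.174) [heading=128, draw]
FD 15: (-8.643,-18.174) -> (-17.878,-6.354) [heading=128, draw]
LT 90: heading 128 -> 218
PD: pen down
RT 300: heading 218 -> 278
FD 1: (-17.878,-6.354) -> (-17.739,-7.344) [heading=278, draw]
FD 9: (-17.739,-7.344) -> (-16.486,-16.257) [heading=278, draw]
FD 9: (-16.486,-16.257) -> (-15.234,-25.169) [heading=278, draw]
Final: pos=(-15.234,-25.169), heading=278, 8 segment(s) drawn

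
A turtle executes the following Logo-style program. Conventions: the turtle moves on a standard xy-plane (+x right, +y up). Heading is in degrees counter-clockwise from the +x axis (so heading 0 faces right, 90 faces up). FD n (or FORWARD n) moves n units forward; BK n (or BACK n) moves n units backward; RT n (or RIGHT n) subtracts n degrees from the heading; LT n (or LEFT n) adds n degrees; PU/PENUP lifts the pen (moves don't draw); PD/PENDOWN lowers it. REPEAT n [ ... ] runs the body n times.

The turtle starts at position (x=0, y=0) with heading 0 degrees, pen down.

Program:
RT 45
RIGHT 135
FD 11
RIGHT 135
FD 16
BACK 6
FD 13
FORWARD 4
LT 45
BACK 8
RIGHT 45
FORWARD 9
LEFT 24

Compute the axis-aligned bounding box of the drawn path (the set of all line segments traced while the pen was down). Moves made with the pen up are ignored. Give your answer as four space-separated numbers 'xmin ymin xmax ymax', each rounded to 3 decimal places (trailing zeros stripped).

Executing turtle program step by step:
Start: pos=(0,0), heading=0, pen down
RT 45: heading 0 -> 315
RT 135: heading 315 -> 180
FD 11: (0,0) -> (-11,0) [heading=180, draw]
RT 135: heading 180 -> 45
FD 16: (-11,0) -> (0.314,11.314) [heading=45, draw]
BK 6: (0.314,11.314) -> (-3.929,7.071) [heading=45, draw]
FD 13: (-3.929,7.071) -> (5.263,16.263) [heading=45, draw]
FD 4: (5.263,16.263) -> (8.092,19.092) [heading=45, draw]
LT 45: heading 45 -> 90
BK 8: (8.092,19.092) -> (8.092,11.092) [heading=90, draw]
RT 45: heading 90 -> 45
FD 9: (8.092,11.092) -> (14.456,17.456) [heading=45, draw]
LT 24: heading 45 -> 69
Final: pos=(14.456,17.456), heading=69, 7 segment(s) drawn

Segment endpoints: x in {-11, -3.929, 0, 0.314, 5.263, 8.092, 8.092, 14.456}, y in {0, 0, 7.071, 11.092, 11.314, 16.263, 17.456, 19.092}
xmin=-11, ymin=0, xmax=14.456, ymax=19.092

Answer: -11 0 14.456 19.092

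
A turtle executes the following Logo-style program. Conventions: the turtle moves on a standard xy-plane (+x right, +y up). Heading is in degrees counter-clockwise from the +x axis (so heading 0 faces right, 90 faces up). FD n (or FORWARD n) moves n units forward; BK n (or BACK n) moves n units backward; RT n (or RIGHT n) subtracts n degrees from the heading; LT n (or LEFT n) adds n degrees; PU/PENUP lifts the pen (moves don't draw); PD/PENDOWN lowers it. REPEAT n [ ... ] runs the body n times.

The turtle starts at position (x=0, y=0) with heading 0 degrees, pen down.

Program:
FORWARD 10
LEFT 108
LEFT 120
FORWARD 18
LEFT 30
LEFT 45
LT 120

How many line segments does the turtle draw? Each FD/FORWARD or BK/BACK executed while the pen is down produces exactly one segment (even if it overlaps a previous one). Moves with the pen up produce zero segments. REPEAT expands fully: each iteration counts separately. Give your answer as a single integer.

Executing turtle program step by step:
Start: pos=(0,0), heading=0, pen down
FD 10: (0,0) -> (10,0) [heading=0, draw]
LT 108: heading 0 -> 108
LT 120: heading 108 -> 228
FD 18: (10,0) -> (-2.044,-13.377) [heading=228, draw]
LT 30: heading 228 -> 258
LT 45: heading 258 -> 303
LT 120: heading 303 -> 63
Final: pos=(-2.044,-13.377), heading=63, 2 segment(s) drawn
Segments drawn: 2

Answer: 2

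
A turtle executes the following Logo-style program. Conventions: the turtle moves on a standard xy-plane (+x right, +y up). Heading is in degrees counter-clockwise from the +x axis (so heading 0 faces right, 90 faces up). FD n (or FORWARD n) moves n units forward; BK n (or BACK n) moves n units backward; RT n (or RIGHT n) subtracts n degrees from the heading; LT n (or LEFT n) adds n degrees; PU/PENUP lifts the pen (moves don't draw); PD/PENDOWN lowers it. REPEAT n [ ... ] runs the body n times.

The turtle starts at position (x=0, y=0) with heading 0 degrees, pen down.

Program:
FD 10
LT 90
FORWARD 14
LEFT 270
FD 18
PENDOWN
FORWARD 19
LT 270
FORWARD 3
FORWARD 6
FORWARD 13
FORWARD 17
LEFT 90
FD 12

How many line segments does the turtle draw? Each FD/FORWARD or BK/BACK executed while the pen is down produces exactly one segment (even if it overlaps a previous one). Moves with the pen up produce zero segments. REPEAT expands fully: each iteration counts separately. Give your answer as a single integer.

Answer: 9

Derivation:
Executing turtle program step by step:
Start: pos=(0,0), heading=0, pen down
FD 10: (0,0) -> (10,0) [heading=0, draw]
LT 90: heading 0 -> 90
FD 14: (10,0) -> (10,14) [heading=90, draw]
LT 270: heading 90 -> 0
FD 18: (10,14) -> (28,14) [heading=0, draw]
PD: pen down
FD 19: (28,14) -> (47,14) [heading=0, draw]
LT 270: heading 0 -> 270
FD 3: (47,14) -> (47,11) [heading=270, draw]
FD 6: (47,11) -> (47,5) [heading=270, draw]
FD 13: (47,5) -> (47,-8) [heading=270, draw]
FD 17: (47,-8) -> (47,-25) [heading=270, draw]
LT 90: heading 270 -> 0
FD 12: (47,-25) -> (59,-25) [heading=0, draw]
Final: pos=(59,-25), heading=0, 9 segment(s) drawn
Segments drawn: 9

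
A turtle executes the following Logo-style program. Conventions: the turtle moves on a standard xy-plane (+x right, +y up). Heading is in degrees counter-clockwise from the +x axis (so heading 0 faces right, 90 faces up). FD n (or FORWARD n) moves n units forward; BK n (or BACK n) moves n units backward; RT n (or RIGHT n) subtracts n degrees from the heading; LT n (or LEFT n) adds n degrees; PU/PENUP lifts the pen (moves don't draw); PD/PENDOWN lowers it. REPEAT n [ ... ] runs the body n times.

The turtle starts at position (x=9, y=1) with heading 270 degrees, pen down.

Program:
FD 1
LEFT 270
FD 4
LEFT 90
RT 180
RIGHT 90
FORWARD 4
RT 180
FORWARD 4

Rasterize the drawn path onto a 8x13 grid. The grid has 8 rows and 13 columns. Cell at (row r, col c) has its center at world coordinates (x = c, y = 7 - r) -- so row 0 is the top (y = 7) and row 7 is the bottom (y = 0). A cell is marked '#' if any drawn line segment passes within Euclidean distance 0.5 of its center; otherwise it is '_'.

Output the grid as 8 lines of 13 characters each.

Answer: _____________
_____________
_____________
_____________
_____________
_____________
_________#___
_____#####___

Derivation:
Segment 0: (9,1) -> (9,0)
Segment 1: (9,0) -> (5,0)
Segment 2: (5,0) -> (9,0)
Segment 3: (9,0) -> (5,0)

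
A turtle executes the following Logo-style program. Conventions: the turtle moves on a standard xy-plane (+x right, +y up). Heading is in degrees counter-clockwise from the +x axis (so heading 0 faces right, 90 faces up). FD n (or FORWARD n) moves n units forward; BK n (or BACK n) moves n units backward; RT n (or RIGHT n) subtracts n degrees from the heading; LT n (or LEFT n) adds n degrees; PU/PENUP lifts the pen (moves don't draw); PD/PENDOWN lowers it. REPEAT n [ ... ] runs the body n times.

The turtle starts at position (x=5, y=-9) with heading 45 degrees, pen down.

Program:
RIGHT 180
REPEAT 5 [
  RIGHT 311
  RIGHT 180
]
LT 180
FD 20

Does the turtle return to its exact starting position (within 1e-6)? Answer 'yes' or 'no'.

Executing turtle program step by step:
Start: pos=(5,-9), heading=45, pen down
RT 180: heading 45 -> 225
REPEAT 5 [
  -- iteration 1/5 --
  RT 311: heading 225 -> 274
  RT 180: heading 274 -> 94
  -- iteration 2/5 --
  RT 311: heading 94 -> 143
  RT 180: heading 143 -> 323
  -- iteration 3/5 --
  RT 311: heading 323 -> 12
  RT 180: heading 12 -> 192
  -- iteration 4/5 --
  RT 311: heading 192 -> 241
  RT 180: heading 241 -> 61
  -- iteration 5/5 --
  RT 311: heading 61 -> 110
  RT 180: heading 110 -> 290
]
LT 180: heading 290 -> 110
FD 20: (5,-9) -> (-1.84,9.794) [heading=110, draw]
Final: pos=(-1.84,9.794), heading=110, 1 segment(s) drawn

Start position: (5, -9)
Final position: (-1.84, 9.794)
Distance = 20; >= 1e-6 -> NOT closed

Answer: no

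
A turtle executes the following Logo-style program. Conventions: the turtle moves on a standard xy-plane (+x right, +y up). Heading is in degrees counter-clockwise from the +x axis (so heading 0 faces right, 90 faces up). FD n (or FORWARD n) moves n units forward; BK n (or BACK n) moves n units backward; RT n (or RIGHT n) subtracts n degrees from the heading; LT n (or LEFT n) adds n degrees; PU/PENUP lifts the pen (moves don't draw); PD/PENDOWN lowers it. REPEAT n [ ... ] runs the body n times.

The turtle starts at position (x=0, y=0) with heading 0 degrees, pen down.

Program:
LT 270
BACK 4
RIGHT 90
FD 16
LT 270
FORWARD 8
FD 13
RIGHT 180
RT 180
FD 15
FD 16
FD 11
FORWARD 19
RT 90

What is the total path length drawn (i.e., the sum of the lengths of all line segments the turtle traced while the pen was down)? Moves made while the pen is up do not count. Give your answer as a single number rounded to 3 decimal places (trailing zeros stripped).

Answer: 102

Derivation:
Executing turtle program step by step:
Start: pos=(0,0), heading=0, pen down
LT 270: heading 0 -> 270
BK 4: (0,0) -> (0,4) [heading=270, draw]
RT 90: heading 270 -> 180
FD 16: (0,4) -> (-16,4) [heading=180, draw]
LT 270: heading 180 -> 90
FD 8: (-16,4) -> (-16,12) [heading=90, draw]
FD 13: (-16,12) -> (-16,25) [heading=90, draw]
RT 180: heading 90 -> 270
RT 180: heading 270 -> 90
FD 15: (-16,25) -> (-16,40) [heading=90, draw]
FD 16: (-16,40) -> (-16,56) [heading=90, draw]
FD 11: (-16,56) -> (-16,67) [heading=90, draw]
FD 19: (-16,67) -> (-16,86) [heading=90, draw]
RT 90: heading 90 -> 0
Final: pos=(-16,86), heading=0, 8 segment(s) drawn

Segment lengths:
  seg 1: (0,0) -> (0,4), length = 4
  seg 2: (0,4) -> (-16,4), length = 16
  seg 3: (-16,4) -> (-16,12), length = 8
  seg 4: (-16,12) -> (-16,25), length = 13
  seg 5: (-16,25) -> (-16,40), length = 15
  seg 6: (-16,40) -> (-16,56), length = 16
  seg 7: (-16,56) -> (-16,67), length = 11
  seg 8: (-16,67) -> (-16,86), length = 19
Total = 102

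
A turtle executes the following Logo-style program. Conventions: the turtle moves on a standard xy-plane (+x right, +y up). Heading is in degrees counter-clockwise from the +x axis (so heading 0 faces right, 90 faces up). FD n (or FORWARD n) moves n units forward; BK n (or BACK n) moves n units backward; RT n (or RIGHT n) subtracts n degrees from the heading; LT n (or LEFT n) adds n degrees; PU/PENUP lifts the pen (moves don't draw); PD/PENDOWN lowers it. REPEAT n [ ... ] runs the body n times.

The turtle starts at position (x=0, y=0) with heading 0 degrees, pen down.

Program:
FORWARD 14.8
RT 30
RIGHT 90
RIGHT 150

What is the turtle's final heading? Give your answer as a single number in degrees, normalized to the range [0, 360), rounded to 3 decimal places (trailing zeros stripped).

Executing turtle program step by step:
Start: pos=(0,0), heading=0, pen down
FD 14.8: (0,0) -> (14.8,0) [heading=0, draw]
RT 30: heading 0 -> 330
RT 90: heading 330 -> 240
RT 150: heading 240 -> 90
Final: pos=(14.8,0), heading=90, 1 segment(s) drawn

Answer: 90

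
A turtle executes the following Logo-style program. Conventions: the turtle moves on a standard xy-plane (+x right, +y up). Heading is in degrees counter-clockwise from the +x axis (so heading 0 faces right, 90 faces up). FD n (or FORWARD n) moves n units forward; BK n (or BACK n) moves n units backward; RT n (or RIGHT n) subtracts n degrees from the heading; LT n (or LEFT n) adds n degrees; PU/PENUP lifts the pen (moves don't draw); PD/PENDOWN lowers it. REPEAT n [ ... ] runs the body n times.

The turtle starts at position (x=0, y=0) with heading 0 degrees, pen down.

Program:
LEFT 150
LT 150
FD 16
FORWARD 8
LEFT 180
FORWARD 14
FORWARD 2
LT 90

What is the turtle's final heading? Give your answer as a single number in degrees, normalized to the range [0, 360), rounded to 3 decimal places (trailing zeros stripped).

Answer: 210

Derivation:
Executing turtle program step by step:
Start: pos=(0,0), heading=0, pen down
LT 150: heading 0 -> 150
LT 150: heading 150 -> 300
FD 16: (0,0) -> (8,-13.856) [heading=300, draw]
FD 8: (8,-13.856) -> (12,-20.785) [heading=300, draw]
LT 180: heading 300 -> 120
FD 14: (12,-20.785) -> (5,-8.66) [heading=120, draw]
FD 2: (5,-8.66) -> (4,-6.928) [heading=120, draw]
LT 90: heading 120 -> 210
Final: pos=(4,-6.928), heading=210, 4 segment(s) drawn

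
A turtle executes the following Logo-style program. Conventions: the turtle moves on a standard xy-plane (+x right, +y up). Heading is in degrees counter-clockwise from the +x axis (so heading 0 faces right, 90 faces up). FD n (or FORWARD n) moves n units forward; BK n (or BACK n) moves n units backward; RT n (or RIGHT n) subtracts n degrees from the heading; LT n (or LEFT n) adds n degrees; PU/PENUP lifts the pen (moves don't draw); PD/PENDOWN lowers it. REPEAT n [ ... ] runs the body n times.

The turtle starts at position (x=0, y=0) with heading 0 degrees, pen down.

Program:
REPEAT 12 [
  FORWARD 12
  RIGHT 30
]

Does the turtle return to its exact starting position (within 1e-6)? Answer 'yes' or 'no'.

Executing turtle program step by step:
Start: pos=(0,0), heading=0, pen down
REPEAT 12 [
  -- iteration 1/12 --
  FD 12: (0,0) -> (12,0) [heading=0, draw]
  RT 30: heading 0 -> 330
  -- iteration 2/12 --
  FD 12: (12,0) -> (22.392,-6) [heading=330, draw]
  RT 30: heading 330 -> 300
  -- iteration 3/12 --
  FD 12: (22.392,-6) -> (28.392,-16.392) [heading=300, draw]
  RT 30: heading 300 -> 270
  -- iteration 4/12 --
  FD 12: (28.392,-16.392) -> (28.392,-28.392) [heading=270, draw]
  RT 30: heading 270 -> 240
  -- iteration 5/12 --
  FD 12: (28.392,-28.392) -> (22.392,-38.785) [heading=240, draw]
  RT 30: heading 240 -> 210
  -- iteration 6/12 --
  FD 12: (22.392,-38.785) -> (12,-44.785) [heading=210, draw]
  RT 30: heading 210 -> 180
  -- iteration 7/12 --
  FD 12: (12,-44.785) -> (0,-44.785) [heading=180, draw]
  RT 30: heading 180 -> 150
  -- iteration 8/12 --
  FD 12: (0,-44.785) -> (-10.392,-38.785) [heading=150, draw]
  RT 30: heading 150 -> 120
  -- iteration 9/12 --
  FD 12: (-10.392,-38.785) -> (-16.392,-28.392) [heading=120, draw]
  RT 30: heading 120 -> 90
  -- iteration 10/12 --
  FD 12: (-16.392,-28.392) -> (-16.392,-16.392) [heading=90, draw]
  RT 30: heading 90 -> 60
  -- iteration 11/12 --
  FD 12: (-16.392,-16.392) -> (-10.392,-6) [heading=60, draw]
  RT 30: heading 60 -> 30
  -- iteration 12/12 --
  FD 12: (-10.392,-6) -> (0,0) [heading=30, draw]
  RT 30: heading 30 -> 0
]
Final: pos=(0,0), heading=0, 12 segment(s) drawn

Start position: (0, 0)
Final position: (0, 0)
Distance = 0; < 1e-6 -> CLOSED

Answer: yes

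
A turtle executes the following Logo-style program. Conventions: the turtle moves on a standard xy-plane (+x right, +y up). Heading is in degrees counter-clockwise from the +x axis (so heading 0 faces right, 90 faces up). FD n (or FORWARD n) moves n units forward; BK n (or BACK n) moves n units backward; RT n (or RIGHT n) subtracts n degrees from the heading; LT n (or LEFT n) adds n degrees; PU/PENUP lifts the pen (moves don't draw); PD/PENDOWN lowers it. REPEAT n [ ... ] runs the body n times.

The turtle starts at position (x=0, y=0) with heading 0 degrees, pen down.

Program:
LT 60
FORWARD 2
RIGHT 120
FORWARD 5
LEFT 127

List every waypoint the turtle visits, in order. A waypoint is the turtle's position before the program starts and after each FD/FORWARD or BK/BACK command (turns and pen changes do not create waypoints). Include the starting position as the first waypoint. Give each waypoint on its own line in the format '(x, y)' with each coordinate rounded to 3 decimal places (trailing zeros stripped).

Executing turtle program step by step:
Start: pos=(0,0), heading=0, pen down
LT 60: heading 0 -> 60
FD 2: (0,0) -> (1,1.732) [heading=60, draw]
RT 120: heading 60 -> 300
FD 5: (1,1.732) -> (3.5,-2.598) [heading=300, draw]
LT 127: heading 300 -> 67
Final: pos=(3.5,-2.598), heading=67, 2 segment(s) drawn
Waypoints (3 total):
(0, 0)
(1, 1.732)
(3.5, -2.598)

Answer: (0, 0)
(1, 1.732)
(3.5, -2.598)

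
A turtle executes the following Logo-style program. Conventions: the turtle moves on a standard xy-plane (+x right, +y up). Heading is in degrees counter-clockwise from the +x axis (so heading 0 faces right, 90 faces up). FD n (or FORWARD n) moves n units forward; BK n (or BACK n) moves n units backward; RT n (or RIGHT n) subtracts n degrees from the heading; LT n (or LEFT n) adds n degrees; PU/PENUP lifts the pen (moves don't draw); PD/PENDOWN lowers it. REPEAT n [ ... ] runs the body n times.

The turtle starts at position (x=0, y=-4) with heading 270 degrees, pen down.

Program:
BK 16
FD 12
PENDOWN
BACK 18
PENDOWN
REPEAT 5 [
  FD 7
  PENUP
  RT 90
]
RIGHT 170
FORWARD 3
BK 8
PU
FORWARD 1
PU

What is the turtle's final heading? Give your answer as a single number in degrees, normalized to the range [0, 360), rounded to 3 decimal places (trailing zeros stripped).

Executing turtle program step by step:
Start: pos=(0,-4), heading=270, pen down
BK 16: (0,-4) -> (0,12) [heading=270, draw]
FD 12: (0,12) -> (0,0) [heading=270, draw]
PD: pen down
BK 18: (0,0) -> (0,18) [heading=270, draw]
PD: pen down
REPEAT 5 [
  -- iteration 1/5 --
  FD 7: (0,18) -> (0,11) [heading=270, draw]
  PU: pen up
  RT 90: heading 270 -> 180
  -- iteration 2/5 --
  FD 7: (0,11) -> (-7,11) [heading=180, move]
  PU: pen up
  RT 90: heading 180 -> 90
  -- iteration 3/5 --
  FD 7: (-7,11) -> (-7,18) [heading=90, move]
  PU: pen up
  RT 90: heading 90 -> 0
  -- iteration 4/5 --
  FD 7: (-7,18) -> (0,18) [heading=0, move]
  PU: pen up
  RT 90: heading 0 -> 270
  -- iteration 5/5 --
  FD 7: (0,18) -> (0,11) [heading=270, move]
  PU: pen up
  RT 90: heading 270 -> 180
]
RT 170: heading 180 -> 10
FD 3: (0,11) -> (2.954,11.521) [heading=10, move]
BK 8: (2.954,11.521) -> (-4.924,10.132) [heading=10, move]
PU: pen up
FD 1: (-4.924,10.132) -> (-3.939,10.305) [heading=10, move]
PU: pen up
Final: pos=(-3.939,10.305), heading=10, 4 segment(s) drawn

Answer: 10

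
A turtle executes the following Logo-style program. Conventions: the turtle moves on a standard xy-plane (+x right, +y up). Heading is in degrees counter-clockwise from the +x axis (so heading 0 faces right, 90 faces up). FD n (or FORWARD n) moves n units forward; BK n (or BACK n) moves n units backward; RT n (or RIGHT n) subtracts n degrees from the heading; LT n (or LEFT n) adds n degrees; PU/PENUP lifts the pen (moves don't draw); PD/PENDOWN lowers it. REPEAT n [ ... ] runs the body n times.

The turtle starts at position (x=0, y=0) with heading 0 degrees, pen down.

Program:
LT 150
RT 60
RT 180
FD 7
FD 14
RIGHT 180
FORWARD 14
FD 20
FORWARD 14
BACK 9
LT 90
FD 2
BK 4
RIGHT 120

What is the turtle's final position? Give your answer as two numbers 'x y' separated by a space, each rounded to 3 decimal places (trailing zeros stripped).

Executing turtle program step by step:
Start: pos=(0,0), heading=0, pen down
LT 150: heading 0 -> 150
RT 60: heading 150 -> 90
RT 180: heading 90 -> 270
FD 7: (0,0) -> (0,-7) [heading=270, draw]
FD 14: (0,-7) -> (0,-21) [heading=270, draw]
RT 180: heading 270 -> 90
FD 14: (0,-21) -> (0,-7) [heading=90, draw]
FD 20: (0,-7) -> (0,13) [heading=90, draw]
FD 14: (0,13) -> (0,27) [heading=90, draw]
BK 9: (0,27) -> (0,18) [heading=90, draw]
LT 90: heading 90 -> 180
FD 2: (0,18) -> (-2,18) [heading=180, draw]
BK 4: (-2,18) -> (2,18) [heading=180, draw]
RT 120: heading 180 -> 60
Final: pos=(2,18), heading=60, 8 segment(s) drawn

Answer: 2 18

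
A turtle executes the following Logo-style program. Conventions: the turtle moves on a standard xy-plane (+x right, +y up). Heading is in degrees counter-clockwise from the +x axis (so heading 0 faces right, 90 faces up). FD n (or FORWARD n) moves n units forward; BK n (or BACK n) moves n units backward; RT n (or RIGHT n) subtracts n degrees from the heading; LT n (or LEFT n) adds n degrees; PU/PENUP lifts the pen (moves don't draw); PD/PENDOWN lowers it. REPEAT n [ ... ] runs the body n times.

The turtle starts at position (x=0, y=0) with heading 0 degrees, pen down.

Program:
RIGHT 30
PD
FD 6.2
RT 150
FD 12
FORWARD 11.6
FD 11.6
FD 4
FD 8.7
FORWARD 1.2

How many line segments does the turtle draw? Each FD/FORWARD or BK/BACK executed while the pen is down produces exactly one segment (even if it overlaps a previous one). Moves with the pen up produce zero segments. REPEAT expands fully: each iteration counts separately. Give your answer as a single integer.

Answer: 7

Derivation:
Executing turtle program step by step:
Start: pos=(0,0), heading=0, pen down
RT 30: heading 0 -> 330
PD: pen down
FD 6.2: (0,0) -> (5.369,-3.1) [heading=330, draw]
RT 150: heading 330 -> 180
FD 12: (5.369,-3.1) -> (-6.631,-3.1) [heading=180, draw]
FD 11.6: (-6.631,-3.1) -> (-18.231,-3.1) [heading=180, draw]
FD 11.6: (-18.231,-3.1) -> (-29.831,-3.1) [heading=180, draw]
FD 4: (-29.831,-3.1) -> (-33.831,-3.1) [heading=180, draw]
FD 8.7: (-33.831,-3.1) -> (-42.531,-3.1) [heading=180, draw]
FD 1.2: (-42.531,-3.1) -> (-43.731,-3.1) [heading=180, draw]
Final: pos=(-43.731,-3.1), heading=180, 7 segment(s) drawn
Segments drawn: 7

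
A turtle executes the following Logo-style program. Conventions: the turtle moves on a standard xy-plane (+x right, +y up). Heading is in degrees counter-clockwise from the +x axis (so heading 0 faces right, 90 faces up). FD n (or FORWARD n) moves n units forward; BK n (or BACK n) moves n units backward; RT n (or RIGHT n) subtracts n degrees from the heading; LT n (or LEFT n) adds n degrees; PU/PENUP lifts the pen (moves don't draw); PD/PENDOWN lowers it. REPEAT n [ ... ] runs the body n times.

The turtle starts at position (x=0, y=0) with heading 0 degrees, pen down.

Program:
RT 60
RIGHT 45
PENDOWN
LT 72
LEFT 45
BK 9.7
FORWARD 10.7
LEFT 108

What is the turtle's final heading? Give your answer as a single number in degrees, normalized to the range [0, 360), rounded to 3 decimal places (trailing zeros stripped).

Executing turtle program step by step:
Start: pos=(0,0), heading=0, pen down
RT 60: heading 0 -> 300
RT 45: heading 300 -> 255
PD: pen down
LT 72: heading 255 -> 327
LT 45: heading 327 -> 12
BK 9.7: (0,0) -> (-9.488,-2.017) [heading=12, draw]
FD 10.7: (-9.488,-2.017) -> (0.978,0.208) [heading=12, draw]
LT 108: heading 12 -> 120
Final: pos=(0.978,0.208), heading=120, 2 segment(s) drawn

Answer: 120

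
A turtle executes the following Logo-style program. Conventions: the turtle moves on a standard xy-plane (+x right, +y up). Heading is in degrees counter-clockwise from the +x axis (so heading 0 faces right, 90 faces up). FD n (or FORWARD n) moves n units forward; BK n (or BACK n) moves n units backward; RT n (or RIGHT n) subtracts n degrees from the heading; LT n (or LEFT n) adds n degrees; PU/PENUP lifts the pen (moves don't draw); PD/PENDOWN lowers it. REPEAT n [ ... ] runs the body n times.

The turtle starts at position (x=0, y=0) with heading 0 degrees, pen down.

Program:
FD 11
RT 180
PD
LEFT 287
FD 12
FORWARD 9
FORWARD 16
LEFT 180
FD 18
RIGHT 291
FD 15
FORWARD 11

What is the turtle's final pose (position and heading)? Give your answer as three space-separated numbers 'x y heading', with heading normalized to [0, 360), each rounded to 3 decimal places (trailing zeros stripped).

Answer: 31.382 16.356 356

Derivation:
Executing turtle program step by step:
Start: pos=(0,0), heading=0, pen down
FD 11: (0,0) -> (11,0) [heading=0, draw]
RT 180: heading 0 -> 180
PD: pen down
LT 287: heading 180 -> 107
FD 12: (11,0) -> (7.492,11.476) [heading=107, draw]
FD 9: (7.492,11.476) -> (4.86,20.082) [heading=107, draw]
FD 16: (4.86,20.082) -> (0.182,35.383) [heading=107, draw]
LT 180: heading 107 -> 287
FD 18: (0.182,35.383) -> (5.445,18.17) [heading=287, draw]
RT 291: heading 287 -> 356
FD 15: (5.445,18.17) -> (20.408,17.123) [heading=356, draw]
FD 11: (20.408,17.123) -> (31.382,16.356) [heading=356, draw]
Final: pos=(31.382,16.356), heading=356, 7 segment(s) drawn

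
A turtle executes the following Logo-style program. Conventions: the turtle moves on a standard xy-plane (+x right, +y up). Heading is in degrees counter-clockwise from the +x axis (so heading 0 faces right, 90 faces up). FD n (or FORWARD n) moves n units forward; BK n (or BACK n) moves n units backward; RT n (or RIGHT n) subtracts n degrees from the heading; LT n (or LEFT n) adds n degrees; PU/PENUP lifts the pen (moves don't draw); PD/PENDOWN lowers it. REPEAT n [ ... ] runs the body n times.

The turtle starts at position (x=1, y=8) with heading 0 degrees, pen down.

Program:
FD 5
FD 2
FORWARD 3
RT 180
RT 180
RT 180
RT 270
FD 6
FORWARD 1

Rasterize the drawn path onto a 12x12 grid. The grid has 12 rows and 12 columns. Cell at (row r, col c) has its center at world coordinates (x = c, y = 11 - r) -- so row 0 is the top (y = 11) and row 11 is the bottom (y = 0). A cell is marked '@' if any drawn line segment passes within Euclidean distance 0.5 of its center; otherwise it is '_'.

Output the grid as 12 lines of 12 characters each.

Answer: ____________
____________
____________
_@@@@@@@@@@@
___________@
___________@
___________@
___________@
___________@
___________@
___________@
____________

Derivation:
Segment 0: (1,8) -> (6,8)
Segment 1: (6,8) -> (8,8)
Segment 2: (8,8) -> (11,8)
Segment 3: (11,8) -> (11,2)
Segment 4: (11,2) -> (11,1)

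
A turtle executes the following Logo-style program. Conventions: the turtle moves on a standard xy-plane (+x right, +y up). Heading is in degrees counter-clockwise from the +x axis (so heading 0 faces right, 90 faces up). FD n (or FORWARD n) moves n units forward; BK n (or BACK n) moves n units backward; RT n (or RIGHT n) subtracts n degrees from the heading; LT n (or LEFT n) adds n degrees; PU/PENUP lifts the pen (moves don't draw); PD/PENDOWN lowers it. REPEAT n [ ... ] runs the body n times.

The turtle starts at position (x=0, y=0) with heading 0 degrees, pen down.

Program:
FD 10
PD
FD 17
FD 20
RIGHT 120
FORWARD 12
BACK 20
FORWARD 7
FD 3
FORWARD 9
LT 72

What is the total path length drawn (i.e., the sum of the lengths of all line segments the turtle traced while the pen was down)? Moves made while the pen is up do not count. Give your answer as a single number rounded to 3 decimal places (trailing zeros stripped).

Executing turtle program step by step:
Start: pos=(0,0), heading=0, pen down
FD 10: (0,0) -> (10,0) [heading=0, draw]
PD: pen down
FD 17: (10,0) -> (27,0) [heading=0, draw]
FD 20: (27,0) -> (47,0) [heading=0, draw]
RT 120: heading 0 -> 240
FD 12: (47,0) -> (41,-10.392) [heading=240, draw]
BK 20: (41,-10.392) -> (51,6.928) [heading=240, draw]
FD 7: (51,6.928) -> (47.5,0.866) [heading=240, draw]
FD 3: (47.5,0.866) -> (46,-1.732) [heading=240, draw]
FD 9: (46,-1.732) -> (41.5,-9.526) [heading=240, draw]
LT 72: heading 240 -> 312
Final: pos=(41.5,-9.526), heading=312, 8 segment(s) drawn

Segment lengths:
  seg 1: (0,0) -> (10,0), length = 10
  seg 2: (10,0) -> (27,0), length = 17
  seg 3: (27,0) -> (47,0), length = 20
  seg 4: (47,0) -> (41,-10.392), length = 12
  seg 5: (41,-10.392) -> (51,6.928), length = 20
  seg 6: (51,6.928) -> (47.5,0.866), length = 7
  seg 7: (47.5,0.866) -> (46,-1.732), length = 3
  seg 8: (46,-1.732) -> (41.5,-9.526), length = 9
Total = 98

Answer: 98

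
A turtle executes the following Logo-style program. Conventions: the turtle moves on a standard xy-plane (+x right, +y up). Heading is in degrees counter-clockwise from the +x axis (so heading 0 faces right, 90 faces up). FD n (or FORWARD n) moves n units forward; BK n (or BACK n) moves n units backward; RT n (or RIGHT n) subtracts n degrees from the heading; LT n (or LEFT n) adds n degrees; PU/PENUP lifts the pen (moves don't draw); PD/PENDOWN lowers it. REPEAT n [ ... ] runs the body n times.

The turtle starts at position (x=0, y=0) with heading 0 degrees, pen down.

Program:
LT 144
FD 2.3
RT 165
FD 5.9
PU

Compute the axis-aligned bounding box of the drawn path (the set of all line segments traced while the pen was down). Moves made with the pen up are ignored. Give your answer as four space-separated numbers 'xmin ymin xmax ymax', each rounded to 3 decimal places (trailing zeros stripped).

Executing turtle program step by step:
Start: pos=(0,0), heading=0, pen down
LT 144: heading 0 -> 144
FD 2.3: (0,0) -> (-1.861,1.352) [heading=144, draw]
RT 165: heading 144 -> 339
FD 5.9: (-1.861,1.352) -> (3.647,-0.762) [heading=339, draw]
PU: pen up
Final: pos=(3.647,-0.762), heading=339, 2 segment(s) drawn

Segment endpoints: x in {-1.861, 0, 3.647}, y in {-0.762, 0, 1.352}
xmin=-1.861, ymin=-0.762, xmax=3.647, ymax=1.352

Answer: -1.861 -0.762 3.647 1.352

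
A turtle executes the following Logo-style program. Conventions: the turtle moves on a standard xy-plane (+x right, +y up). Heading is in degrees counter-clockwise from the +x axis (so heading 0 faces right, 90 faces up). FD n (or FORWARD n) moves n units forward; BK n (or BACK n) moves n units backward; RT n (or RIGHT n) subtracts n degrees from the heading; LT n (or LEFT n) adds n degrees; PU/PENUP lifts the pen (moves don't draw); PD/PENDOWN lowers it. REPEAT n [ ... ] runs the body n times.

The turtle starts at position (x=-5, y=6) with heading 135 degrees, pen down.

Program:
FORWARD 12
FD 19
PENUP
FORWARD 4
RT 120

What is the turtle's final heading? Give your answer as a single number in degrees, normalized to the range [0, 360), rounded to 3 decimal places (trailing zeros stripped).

Answer: 15

Derivation:
Executing turtle program step by step:
Start: pos=(-5,6), heading=135, pen down
FD 12: (-5,6) -> (-13.485,14.485) [heading=135, draw]
FD 19: (-13.485,14.485) -> (-26.92,27.92) [heading=135, draw]
PU: pen up
FD 4: (-26.92,27.92) -> (-29.749,30.749) [heading=135, move]
RT 120: heading 135 -> 15
Final: pos=(-29.749,30.749), heading=15, 2 segment(s) drawn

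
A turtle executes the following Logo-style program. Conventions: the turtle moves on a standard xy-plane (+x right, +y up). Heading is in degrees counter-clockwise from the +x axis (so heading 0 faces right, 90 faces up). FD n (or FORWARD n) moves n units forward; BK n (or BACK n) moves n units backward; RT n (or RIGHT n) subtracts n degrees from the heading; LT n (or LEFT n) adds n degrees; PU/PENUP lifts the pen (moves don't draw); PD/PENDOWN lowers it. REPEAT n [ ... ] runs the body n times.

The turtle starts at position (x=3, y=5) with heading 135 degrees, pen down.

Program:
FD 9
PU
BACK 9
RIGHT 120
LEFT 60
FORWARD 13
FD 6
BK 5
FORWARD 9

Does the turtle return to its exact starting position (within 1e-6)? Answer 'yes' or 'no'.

Executing turtle program step by step:
Start: pos=(3,5), heading=135, pen down
FD 9: (3,5) -> (-3.364,11.364) [heading=135, draw]
PU: pen up
BK 9: (-3.364,11.364) -> (3,5) [heading=135, move]
RT 120: heading 135 -> 15
LT 60: heading 15 -> 75
FD 13: (3,5) -> (6.365,17.557) [heading=75, move]
FD 6: (6.365,17.557) -> (7.918,23.353) [heading=75, move]
BK 5: (7.918,23.353) -> (6.623,18.523) [heading=75, move]
FD 9: (6.623,18.523) -> (8.953,27.216) [heading=75, move]
Final: pos=(8.953,27.216), heading=75, 1 segment(s) drawn

Start position: (3, 5)
Final position: (8.953, 27.216)
Distance = 23; >= 1e-6 -> NOT closed

Answer: no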